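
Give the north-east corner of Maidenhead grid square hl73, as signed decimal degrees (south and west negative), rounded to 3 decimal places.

24.000, -24.000

Field H=7, L=11: +7·20° lon, +11·10° lat → SW at lon -40°, lat 20°.
Square 7, 3: +7·2° lon, +3·1° lat → SW at lon -26°, lat 23°.
Cell spans 2° lon × 1° lat. NE corner is SW corner plus one full cell.
latitude 24.000, longitude -24.000.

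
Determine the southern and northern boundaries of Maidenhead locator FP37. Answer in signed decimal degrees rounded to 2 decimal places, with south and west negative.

67.00, 68.00

Field F=5, P=15: +5·20° lon, +15·10° lat → SW at lon -80°, lat 60°.
Square 3, 7: +3·2° lon, +7·1° lat → SW at lon -74°, lat 67°.
Cell spans 2° lon × 1° lat.
south 67.00, north 68.00.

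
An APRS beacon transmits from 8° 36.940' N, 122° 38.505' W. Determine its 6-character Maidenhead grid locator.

Add 180° to longitude and 90° to latitude: 57.3582, 98.6157.
Field: lon ⌊57.3582/20⌋ = 2 → C; lat ⌊98.6157/10⌋ = 9 → J.
Square: lon ⌊17.3582/2⌋ = 8; lat ⌊8.6157/1⌋ = 8.
Subsquare: lon ⌊1.3582/0.0833333⌋ = 16 → q; lat ⌊0.6157/0.0416667⌋ = 14 → o.

CJ88qo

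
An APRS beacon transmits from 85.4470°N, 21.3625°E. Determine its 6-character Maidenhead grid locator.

KR05qk

Add 180° to longitude and 90° to latitude: 201.3625, 175.4470.
Field (20°×10°, letters A–R): lon ⌊201.3625/20⌋ = 10 → K; lat ⌊175.4470/10⌋ = 17 → R.
Square (2°×1°, digits 0–9): lon ⌊1.3625/2⌋ = 0; lat ⌊5.4470/1⌋ = 5.
Subsquare (5′×2.5′, letters a–x): lon ⌊1.3625/0.0833333⌋ = 16 → q; lat ⌊0.4470/0.0416667⌋ = 10 → k.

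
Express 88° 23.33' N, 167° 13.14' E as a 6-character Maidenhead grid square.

RR38oj

Add 180° to longitude and 90° to latitude: 347.2190, 178.3888.
Field: lon ⌊347.2190/20⌋ = 17 → R; lat ⌊178.3888/10⌋ = 17 → R.
Square: lon ⌊7.2190/2⌋ = 3; lat ⌊8.3888/1⌋ = 8.
Subsquare: lon ⌊1.2190/0.0833333⌋ = 14 → o; lat ⌊0.3888/0.0416667⌋ = 9 → j.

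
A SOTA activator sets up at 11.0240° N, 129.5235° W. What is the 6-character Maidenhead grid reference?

Offset from 180°W / 90°S: lon 50.4765°, lat 101.0240°.
Field: lon ⌊50.4765/20⌋ = 2 → C; lat ⌊101.0240/10⌋ = 10 → K.
Square: lon ⌊10.4765/2⌋ = 5; lat ⌊1.0240/1⌋ = 1.
Subsquare: lon ⌊0.4765/0.0833333⌋ = 5 → f; lat ⌊0.0240/0.0416667⌋ = 0 → a.

CK51fa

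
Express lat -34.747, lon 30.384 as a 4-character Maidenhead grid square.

KF55

Offset from 180°W / 90°S: lon 210.38°, lat 55.25°.
Field: lon ⌊210.38/20⌋ = 10 → K; lat ⌊55.25/10⌋ = 5 → F.
Square: lon ⌊10.38/2⌋ = 5; lat ⌊5.25/1⌋ = 5.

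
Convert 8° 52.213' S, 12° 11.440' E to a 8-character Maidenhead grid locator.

JI61cd21

Add 180° to longitude and 90° to latitude: 192.19067, 81.12978.
Field: lon ⌊192.19067/20⌋ = 9 → J; lat ⌊81.12978/10⌋ = 8 → I.
Square: lon ⌊12.19067/2⌋ = 6; lat ⌊1.12978/1⌋ = 1.
Subsquare: lon ⌊0.19067/0.0833333⌋ = 2 → c; lat ⌊0.12978/0.0416667⌋ = 3 → d.
Extended square: lon ⌊0.02400/0.00833333⌋ = 2; lat ⌊0.00478/0.00416667⌋ = 1.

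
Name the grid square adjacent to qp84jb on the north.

QP84jc

Latitude subsquare b = 1; +1 → 2 = c.
The longitude characters are unchanged.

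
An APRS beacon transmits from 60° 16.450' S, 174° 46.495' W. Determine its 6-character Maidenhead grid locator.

Shift to the Maidenhead origin (180°W, 90°S): lon 5.2251, lat 29.7258.
Field (20°×10°, letters A–R): lon ⌊5.2251/20⌋ = 0 → A; lat ⌊29.7258/10⌋ = 2 → C.
Square (2°×1°, digits 0–9): lon ⌊5.2251/2⌋ = 2; lat ⌊9.7258/1⌋ = 9.
Subsquare (5′×2.5′, letters a–x): lon ⌊1.2251/0.0833333⌋ = 14 → o; lat ⌊0.7258/0.0416667⌋ = 17 → r.

AC29or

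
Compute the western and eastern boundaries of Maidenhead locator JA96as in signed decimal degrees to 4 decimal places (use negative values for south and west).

Field J=9, A=0: +9·20° lon, +0·10° lat → SW at lon 0°, lat -90°.
Square 9, 6: +9·2° lon, +6·1° lat → SW at lon 18°, lat -84°.
Subsquare a=0, s=18: +0·0.0833333° lon, +18·0.0416667° lat → SW at lon 18°, lat -83.25°.
Cell spans 0.0833333° lon × 0.0416667° lat.
west 18.0000, east 18.0833.

18.0000, 18.0833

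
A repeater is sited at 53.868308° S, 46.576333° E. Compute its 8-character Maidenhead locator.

LD36gd91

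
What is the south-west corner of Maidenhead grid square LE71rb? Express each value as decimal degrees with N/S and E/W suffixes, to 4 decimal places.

Field L=11, E=4: +11·20° lon, +4·10° lat → SW at lon 40°, lat -50°.
Square 7, 1: +7·2° lon, +1·1° lat → SW at lon 54°, lat -49°.
Subsquare r=17, b=1: +17·0.0833333° lon, +1·0.0416667° lat → SW at lon 55.4167°, lat -48.9583°.
latitude 48.9583° S, longitude 55.4167° E.

48.9583° S, 55.4167° E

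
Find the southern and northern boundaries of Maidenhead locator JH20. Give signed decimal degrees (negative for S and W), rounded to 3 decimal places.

-20.000, -19.000

Field J=9, H=7: +9·20° lon, +7·10° lat → SW at lon 0°, lat -20°.
Square 2, 0: +2·2° lon, +0·1° lat → SW at lon 4°, lat -20°.
Cell spans 2° lon × 1° lat.
south -20.000, north -19.000.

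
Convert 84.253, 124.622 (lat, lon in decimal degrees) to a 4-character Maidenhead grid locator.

Add 180° to longitude and 90° to latitude: 304.62, 174.25.
Field: 304.62/20 → 15 → P, 174.25/10 → 17 → R; chars PR.
Square: 4.62/2 → 2, 4.25/1 → 4; chars 24.

PR24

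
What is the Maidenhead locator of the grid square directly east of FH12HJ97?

Longitude extended square 9; +1 → 10, wraps to 0, carry into subsquare.
Longitude subsquare h = 7; +1 → 8 = i.
The latitude characters are unchanged.

FH12ij07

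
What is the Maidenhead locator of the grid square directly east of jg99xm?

Longitude subsquare x = 23; +1 → 24, wraps to 0 = a, carry into square.
Longitude square 9; +1 → 10, wraps to 0, carry into field.
Longitude field J = 9; +1 → 10 = K.
The latitude characters are unchanged.

KG09am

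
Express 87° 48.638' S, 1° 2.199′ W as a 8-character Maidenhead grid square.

Shift to the Maidenhead origin (180°W, 90°S): lon 178.96335, lat 2.18937.
Field (20°×10°, letters A–R): lon ⌊178.96335/20⌋ = 8 → I; lat ⌊2.18937/10⌋ = 0 → A.
Square (2°×1°, digits 0–9): lon ⌊18.96335/2⌋ = 9; lat ⌊2.18937/1⌋ = 2.
Subsquare (5′×2.5′, letters a–x): lon ⌊0.96335/0.0833333⌋ = 11 → l; lat ⌊0.18937/0.0416667⌋ = 4 → e.
Extended square (30″×15″, digits 0–9): lon ⌊0.04668/0.00833333⌋ = 5; lat ⌊0.02270/0.00416667⌋ = 5.

IA92le55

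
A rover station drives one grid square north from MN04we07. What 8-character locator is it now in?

Latitude extended square 7; +1 → 8.
The longitude characters are unchanged.

MN04we08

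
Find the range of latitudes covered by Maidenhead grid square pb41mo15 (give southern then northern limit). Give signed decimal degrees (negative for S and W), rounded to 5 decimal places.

-78.39583, -78.39167

Field P=15, B=1: +15·20° lon, +1·10° lat → SW at lon 120°, lat -80°.
Square 4, 1: +4·2° lon, +1·1° lat → SW at lon 128°, lat -79°.
Subsquare m=12, o=14: +12·0.0833333° lon, +14·0.0416667° lat → SW at lon 129°, lat -78.4167°.
Extended square 1, 5: +1·0.00833333° lon, +5·0.00416667° lat → SW at lon 129.008°, lat -78.3958°.
Cell spans 0.00833333° lon × 0.00416667° lat.
south -78.39583, north -78.39167.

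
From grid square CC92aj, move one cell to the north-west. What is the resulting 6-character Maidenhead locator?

CC82xk

Longitude subsquare a = 0; −1 → -1, wraps to 23 = x, carry into square.
Longitude square 9; −1 → 8.
Latitude subsquare j = 9; +1 → 10 = k.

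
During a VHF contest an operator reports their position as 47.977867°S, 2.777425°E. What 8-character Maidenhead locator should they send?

JE12ja35

Add 180° to longitude and 90° to latitude: 182.77742, 42.02213.
Field: lon ⌊182.77742/20⌋ = 9 → J; lat ⌊42.02213/10⌋ = 4 → E.
Square: lon ⌊2.77742/2⌋ = 1; lat ⌊2.02213/1⌋ = 2.
Subsquare: lon ⌊0.77742/0.0833333⌋ = 9 → j; lat ⌊0.02213/0.0416667⌋ = 0 → a.
Extended square: lon ⌊0.02742/0.00833333⌋ = 3; lat ⌊0.02213/0.00416667⌋ = 5.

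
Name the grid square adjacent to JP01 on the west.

IP91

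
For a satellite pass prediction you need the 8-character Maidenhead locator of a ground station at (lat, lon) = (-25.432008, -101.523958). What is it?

DG94fn76

Add 180° to longitude and 90° to latitude: 78.47604, 64.56799.
Field: 78.47604/20 → 3 → D, 64.56799/10 → 6 → G; chars DG.
Square: 18.47604/2 → 9, 4.56799/1 → 4; chars 94.
Subsquare: 0.47604/0.0833333 → 5 → f, 0.56799/0.0416667 → 13 → n; chars fn.
Extended square: 0.05938/0.00833333 → 7, 0.02633/0.00416667 → 6; chars 76.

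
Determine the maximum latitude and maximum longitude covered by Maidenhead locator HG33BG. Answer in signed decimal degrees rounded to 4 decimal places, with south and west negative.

Field H=7, G=6: +7·20° lon, +6·10° lat → SW at lon -40°, lat -30°.
Square 3, 3: +3·2° lon, +3·1° lat → SW at lon -34°, lat -27°.
Subsquare b=1, g=6: +1·0.0833333° lon, +6·0.0416667° lat → SW at lon -33.9167°, lat -26.75°.
Cell spans 0.0833333° lon × 0.0416667° lat. NE corner is SW corner plus one full cell.
latitude -26.7083, longitude -33.8333.

-26.7083, -33.8333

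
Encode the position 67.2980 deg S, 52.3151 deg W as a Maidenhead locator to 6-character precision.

GC32uq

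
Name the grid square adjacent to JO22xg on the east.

JO32ag

Longitude subsquare x = 23; +1 → 24, wraps to 0 = a, carry into square.
Longitude square 2; +1 → 3.
The latitude characters are unchanged.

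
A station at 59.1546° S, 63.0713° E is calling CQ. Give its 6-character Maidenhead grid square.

Offset from 180°W / 90°S: lon 243.0713°, lat 30.8454°.
Field: lon ⌊243.0713/20⌋ = 12 → M; lat ⌊30.8454/10⌋ = 3 → D.
Square: lon ⌊3.0713/2⌋ = 1; lat ⌊0.8454/1⌋ = 0.
Subsquare: lon ⌊1.0713/0.0833333⌋ = 12 → m; lat ⌊0.8454/0.0416667⌋ = 20 → u.

MD10mu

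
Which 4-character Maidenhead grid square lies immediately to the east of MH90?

Longitude square 9; +1 → 10, wraps to 0, carry into field.
Longitude field M = 12; +1 → 13 = N.
The latitude characters are unchanged.

NH00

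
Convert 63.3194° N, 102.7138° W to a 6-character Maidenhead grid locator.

Shift to the Maidenhead origin (180°W, 90°S): lon 77.2862, lat 153.3194.
Field (20°×10°, letters A–R): 77.2862/20 → 3 → D, 153.3194/10 → 15 → P; chars DP.
Square (2°×1°, digits 0–9): 17.2862/2 → 8, 3.3194/1 → 3; chars 83.
Subsquare (5′×2.5′, letters a–x): 1.2862/0.0833333 → 15 → p, 0.3194/0.0416667 → 7 → h; chars ph.

DP83ph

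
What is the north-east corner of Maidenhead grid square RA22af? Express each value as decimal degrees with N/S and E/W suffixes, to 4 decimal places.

87.7500° S, 164.0833° E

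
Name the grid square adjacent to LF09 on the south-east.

Longitude square 0; +1 → 1.
Latitude square 9; −1 → 8.

LF18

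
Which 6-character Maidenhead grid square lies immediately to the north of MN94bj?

Latitude subsquare j = 9; +1 → 10 = k.
The longitude characters are unchanged.

MN94bk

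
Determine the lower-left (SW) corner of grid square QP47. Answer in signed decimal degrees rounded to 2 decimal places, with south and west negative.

Field Q=16, P=15: +16·20° lon, +15·10° lat → SW at lon 140°, lat 60°.
Square 4, 7: +4·2° lon, +7·1° lat → SW at lon 148°, lat 67°.
latitude 67.00, longitude 148.00.

67.00, 148.00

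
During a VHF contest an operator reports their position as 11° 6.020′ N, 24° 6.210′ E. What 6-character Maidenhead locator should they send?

KK21bc

Offset from 180°W / 90°S: lon 204.1035°, lat 101.1003°.
Field: 204.1035/20 → 10 → K, 101.1003/10 → 10 → K; chars KK.
Square: 4.1035/2 → 2, 1.1003/1 → 1; chars 21.
Subsquare: 0.1035/0.0833333 → 1 → b, 0.1003/0.0416667 → 2 → c; chars bc.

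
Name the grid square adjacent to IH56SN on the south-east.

Longitude subsquare s = 18; +1 → 19 = t.
Latitude subsquare n = 13; −1 → 12 = m.

IH56tm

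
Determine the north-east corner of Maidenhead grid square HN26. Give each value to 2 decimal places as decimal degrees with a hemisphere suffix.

47.00° N, 34.00° W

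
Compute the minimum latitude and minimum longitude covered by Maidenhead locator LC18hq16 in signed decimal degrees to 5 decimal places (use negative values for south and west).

-61.30833, 42.59167

Field L=11, C=2: +11·20° lon, +2·10° lat → SW at lon 40°, lat -70°.
Square 1, 8: +1·2° lon, +8·1° lat → SW at lon 42°, lat -62°.
Subsquare h=7, q=16: +7·0.0833333° lon, +16·0.0416667° lat → SW at lon 42.5833°, lat -61.3333°.
Extended square 1, 6: +1·0.00833333° lon, +6·0.00416667° lat → SW at lon 42.5917°, lat -61.3083°.
latitude -61.30833, longitude 42.59167.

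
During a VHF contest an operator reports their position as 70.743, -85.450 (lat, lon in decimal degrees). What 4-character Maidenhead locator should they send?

Shift to the Maidenhead origin (180°W, 90°S): lon 94.55, lat 160.74.
Field: lon ⌊94.55/20⌋ = 4 → E; lat ⌊160.74/10⌋ = 16 → Q.
Square: lon ⌊14.55/2⌋ = 7; lat ⌊0.74/1⌋ = 0.

EQ70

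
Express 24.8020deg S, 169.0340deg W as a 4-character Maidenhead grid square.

Shift to the Maidenhead origin (180°W, 90°S): lon 10.97, lat 65.20.
Field: 10.97/20 → 0 → A, 65.20/10 → 6 → G; chars AG.
Square: 10.97/2 → 5, 5.20/1 → 5; chars 55.

AG55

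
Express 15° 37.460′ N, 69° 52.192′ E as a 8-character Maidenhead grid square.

Shift to the Maidenhead origin (180°W, 90°S): lon 249.86987, lat 105.62433.
Field: 249.86987/20 → 12 → M, 105.62433/10 → 10 → K; chars MK.
Square: 9.86987/2 → 4, 5.62433/1 → 5; chars 45.
Subsquare: 1.86987/0.0833333 → 22 → w, 0.62433/0.0416667 → 14 → o; chars wo.
Extended square: 0.03653/0.00833333 → 4, 0.04100/0.00416667 → 9; chars 49.

MK45wo49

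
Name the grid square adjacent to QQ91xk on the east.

RQ01ak

Longitude subsquare x = 23; +1 → 24, wraps to 0 = a, carry into square.
Longitude square 9; +1 → 10, wraps to 0, carry into field.
Longitude field Q = 16; +1 → 17 = R.
The latitude characters are unchanged.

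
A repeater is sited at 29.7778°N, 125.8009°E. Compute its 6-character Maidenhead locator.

Shift to the Maidenhead origin (180°W, 90°S): lon 305.8009, lat 119.7778.
Field (20°×10°, letters A–R): lon ⌊305.8009/20⌋ = 15 → P; lat ⌊119.7778/10⌋ = 11 → L.
Square (2°×1°, digits 0–9): lon ⌊5.8009/2⌋ = 2; lat ⌊9.7778/1⌋ = 9.
Subsquare (5′×2.5′, letters a–x): lon ⌊1.8009/0.0833333⌋ = 21 → v; lat ⌊0.7778/0.0416667⌋ = 18 → s.

PL29vs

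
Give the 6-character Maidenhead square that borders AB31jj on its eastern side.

AB31kj

Longitude subsquare j = 9; +1 → 10 = k.
The latitude characters are unchanged.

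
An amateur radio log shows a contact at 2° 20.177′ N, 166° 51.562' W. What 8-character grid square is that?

AJ62ni60

Offset from 180°W / 90°S: lon 13.14063°, lat 92.33628°.
Field: lon ⌊13.14063/20⌋ = 0 → A; lat ⌊92.33628/10⌋ = 9 → J.
Square: lon ⌊13.14063/2⌋ = 6; lat ⌊2.33628/1⌋ = 2.
Subsquare: lon ⌊1.14063/0.0833333⌋ = 13 → n; lat ⌊0.33628/0.0416667⌋ = 8 → i.
Extended square: lon ⌊0.05730/0.00833333⌋ = 6; lat ⌊0.00295/0.00416667⌋ = 0.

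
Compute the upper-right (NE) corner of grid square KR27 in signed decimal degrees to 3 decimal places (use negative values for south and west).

88.000, 26.000

Field K=10, R=17: +10·20° lon, +17·10° lat → SW at lon 20°, lat 80°.
Square 2, 7: +2·2° lon, +7·1° lat → SW at lon 24°, lat 87°.
Cell spans 2° lon × 1° lat. NE corner is SW corner plus one full cell.
latitude 88.000, longitude 26.000.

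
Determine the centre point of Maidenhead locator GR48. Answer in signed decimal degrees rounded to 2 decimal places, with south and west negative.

Field G=6, R=17: +6·20° lon, +17·10° lat → SW at lon -60°, lat 80°.
Square 4, 8: +4·2° lon, +8·1° lat → SW at lon -52°, lat 88°.
Cell spans 2° lon × 1° lat. Centre is SW corner plus half of each.
latitude 88.50, longitude -51.00.

88.50, -51.00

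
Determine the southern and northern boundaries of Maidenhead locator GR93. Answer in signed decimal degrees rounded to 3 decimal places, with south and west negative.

83.000, 84.000

Field G=6, R=17: +6·20° lon, +17·10° lat → SW at lon -60°, lat 80°.
Square 9, 3: +9·2° lon, +3·1° lat → SW at lon -42°, lat 83°.
Cell spans 2° lon × 1° lat.
south 83.000, north 84.000.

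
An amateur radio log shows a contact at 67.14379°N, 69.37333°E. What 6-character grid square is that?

Offset from 180°W / 90°S: lon 249.3733°, lat 157.1438°.
Field (20°×10°, letters A–R): 249.3733/20 → 12 → M, 157.1438/10 → 15 → P; chars MP.
Square (2°×1°, digits 0–9): 9.3733/2 → 4, 7.1438/1 → 7; chars 47.
Subsquare (5′×2.5′, letters a–x): 1.3733/0.0833333 → 16 → q, 0.1438/0.0416667 → 3 → d; chars qd.

MP47qd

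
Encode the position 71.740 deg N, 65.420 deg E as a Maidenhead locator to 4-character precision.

Shift to the Maidenhead origin (180°W, 90°S): lon 245.42, lat 161.74.
Field: lon ⌊245.42/20⌋ = 12 → M; lat ⌊161.74/10⌋ = 16 → Q.
Square: lon ⌊5.42/2⌋ = 2; lat ⌊1.74/1⌋ = 1.

MQ21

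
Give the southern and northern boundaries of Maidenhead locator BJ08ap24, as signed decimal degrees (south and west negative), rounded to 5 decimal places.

8.64167, 8.64583

Field B=1, J=9: +1·20° lon, +9·10° lat → SW at lon -160°, lat 0°.
Square 0, 8: +0·2° lon, +8·1° lat → SW at lon -160°, lat 8°.
Subsquare a=0, p=15: +0·0.0833333° lon, +15·0.0416667° lat → SW at lon -160°, lat 8.625°.
Extended square 2, 4: +2·0.00833333° lon, +4·0.00416667° lat → SW at lon -159.983°, lat 8.64167°.
Cell spans 0.00833333° lon × 0.00416667° lat.
south 8.64167, north 8.64583.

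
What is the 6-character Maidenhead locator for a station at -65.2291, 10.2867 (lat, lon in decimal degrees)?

Offset from 180°W / 90°S: lon 190.2867°, lat 24.7709°.
Field (20°×10°, letters A–R): 190.2867/20 → 9 → J, 24.7709/10 → 2 → C; chars JC.
Square (2°×1°, digits 0–9): 10.2867/2 → 5, 4.7709/1 → 4; chars 54.
Subsquare (5′×2.5′, letters a–x): 0.2867/0.0833333 → 3 → d, 0.7709/0.0416667 → 18 → s; chars ds.

JC54ds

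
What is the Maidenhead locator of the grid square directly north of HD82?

Latitude square 2; +1 → 3.
The longitude characters are unchanged.

HD83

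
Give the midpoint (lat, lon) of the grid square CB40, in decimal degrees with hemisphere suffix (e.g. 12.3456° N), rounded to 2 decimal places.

79.50° S, 131.00° W

Field C=2, B=1: +2·20° lon, +1·10° lat → SW at lon -140°, lat -80°.
Square 4, 0: +4·2° lon, +0·1° lat → SW at lon -132°, lat -80°.
Cell spans 2° lon × 1° lat. Centre is SW corner plus half of each.
latitude 79.50° S, longitude 131.00° W.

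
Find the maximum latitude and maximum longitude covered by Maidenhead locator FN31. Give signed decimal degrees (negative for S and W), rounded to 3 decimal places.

42.000, -72.000

Field F=5, N=13: +5·20° lon, +13·10° lat → SW at lon -80°, lat 40°.
Square 3, 1: +3·2° lon, +1·1° lat → SW at lon -74°, lat 41°.
Cell spans 2° lon × 1° lat. NE corner is SW corner plus one full cell.
latitude 42.000, longitude -72.000.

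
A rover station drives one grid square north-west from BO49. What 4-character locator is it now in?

BP30

Longitude square 4; −1 → 3.
Latitude square 9; +1 → 10, wraps to 0, carry into field.
Latitude field O = 14; +1 → 15 = P.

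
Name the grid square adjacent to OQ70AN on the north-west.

OQ60xo

Longitude subsquare a = 0; −1 → -1, wraps to 23 = x, carry into square.
Longitude square 7; −1 → 6.
Latitude subsquare n = 13; +1 → 14 = o.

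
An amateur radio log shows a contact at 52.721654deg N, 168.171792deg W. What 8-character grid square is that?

Offset from 180°W / 90°S: lon 11.82821°, lat 142.72165°.
Field (20°×10°, letters A–R): lon ⌊11.82821/20⌋ = 0 → A; lat ⌊142.72165/10⌋ = 14 → O.
Square (2°×1°, digits 0–9): lon ⌊11.82821/2⌋ = 5; lat ⌊2.72165/1⌋ = 2.
Subsquare (5′×2.5′, letters a–x): lon ⌊1.82821/0.0833333⌋ = 21 → v; lat ⌊0.72165/0.0416667⌋ = 17 → r.
Extended square (30″×15″, digits 0–9): lon ⌊0.07821/0.00833333⌋ = 9; lat ⌊0.01332/0.00416667⌋ = 3.

AO52vr93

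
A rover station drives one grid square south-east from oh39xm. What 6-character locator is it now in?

Longitude subsquare x = 23; +1 → 24, wraps to 0 = a, carry into square.
Longitude square 3; +1 → 4.
Latitude subsquare m = 12; −1 → 11 = l.

OH49al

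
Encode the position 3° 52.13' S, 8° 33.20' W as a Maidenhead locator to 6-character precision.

Add 180° to longitude and 90° to latitude: 171.4467, 86.1312.
Field (20°×10°, letters A–R): 171.4467/20 → 8 → I, 86.1312/10 → 8 → I; chars II.
Square (2°×1°, digits 0–9): 11.4467/2 → 5, 6.1312/1 → 6; chars 56.
Subsquare (5′×2.5′, letters a–x): 1.4467/0.0833333 → 17 → r, 0.1312/0.0416667 → 3 → d; chars rd.

II56rd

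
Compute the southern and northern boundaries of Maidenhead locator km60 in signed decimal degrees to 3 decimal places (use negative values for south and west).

Field K=10, M=12: +10·20° lon, +12·10° lat → SW at lon 20°, lat 30°.
Square 6, 0: +6·2° lon, +0·1° lat → SW at lon 32°, lat 30°.
Cell spans 2° lon × 1° lat.
south 30.000, north 31.000.

30.000, 31.000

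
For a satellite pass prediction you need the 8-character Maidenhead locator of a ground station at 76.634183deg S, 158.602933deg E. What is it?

QB93hi27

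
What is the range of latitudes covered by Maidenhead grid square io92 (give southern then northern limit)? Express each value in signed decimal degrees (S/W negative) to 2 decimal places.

52.00, 53.00

Field I=8, O=14: +8·20° lon, +14·10° lat → SW at lon -20°, lat 50°.
Square 9, 2: +9·2° lon, +2·1° lat → SW at lon -2°, lat 52°.
Cell spans 2° lon × 1° lat.
south 52.00, north 53.00.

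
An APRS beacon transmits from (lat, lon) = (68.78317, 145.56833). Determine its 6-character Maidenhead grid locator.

Offset from 180°W / 90°S: lon 325.5683°, lat 158.7832°.
Field: 325.5683/20 → 16 → Q, 158.7832/10 → 15 → P; chars QP.
Square: 5.5683/2 → 2, 8.7832/1 → 8; chars 28.
Subsquare: 1.5683/0.0833333 → 18 → s, 0.7832/0.0416667 → 18 → s; chars ss.

QP28ss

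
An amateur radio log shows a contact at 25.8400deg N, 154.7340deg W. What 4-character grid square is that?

BL25

Shift to the Maidenhead origin (180°W, 90°S): lon 25.27, lat 115.84.
Field: 25.27/20 → 1 → B, 115.84/10 → 11 → L; chars BL.
Square: 5.27/2 → 2, 5.84/1 → 5; chars 25.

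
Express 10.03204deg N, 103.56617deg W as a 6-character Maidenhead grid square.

DK80fa

Add 180° to longitude and 90° to latitude: 76.4338, 100.0320.
Field: 76.4338/20 → 3 → D, 100.0320/10 → 10 → K; chars DK.
Square: 16.4338/2 → 8, 0.0320/1 → 0; chars 80.
Subsquare: 0.4338/0.0833333 → 5 → f, 0.0320/0.0416667 → 0 → a; chars fa.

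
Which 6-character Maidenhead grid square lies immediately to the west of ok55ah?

Longitude subsquare a = 0; −1 → -1, wraps to 23 = x, carry into square.
Longitude square 5; −1 → 4.
The latitude characters are unchanged.

OK45xh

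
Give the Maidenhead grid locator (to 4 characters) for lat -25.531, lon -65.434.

Offset from 180°W / 90°S: lon 114.57°, lat 64.47°.
Field: 114.57/20 → 5 → F, 64.47/10 → 6 → G; chars FG.
Square: 14.57/2 → 7, 4.47/1 → 4; chars 74.

FG74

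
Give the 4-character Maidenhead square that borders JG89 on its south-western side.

Longitude square 8; −1 → 7.
Latitude square 9; −1 → 8.

JG78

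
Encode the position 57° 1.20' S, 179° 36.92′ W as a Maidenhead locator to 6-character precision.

AD02ex

Add 180° to longitude and 90° to latitude: 0.3847, 32.9800.
Field: lon ⌊0.3847/20⌋ = 0 → A; lat ⌊32.9800/10⌋ = 3 → D.
Square: lon ⌊0.3847/2⌋ = 0; lat ⌊2.9800/1⌋ = 2.
Subsquare: lon ⌊0.3847/0.0833333⌋ = 4 → e; lat ⌊0.9800/0.0416667⌋ = 23 → x.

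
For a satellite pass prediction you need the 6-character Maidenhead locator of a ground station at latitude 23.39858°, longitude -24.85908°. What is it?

HL73nj

Offset from 180°W / 90°S: lon 155.1409°, lat 113.3986°.
Field (20°×10°, letters A–R): 155.1409/20 → 7 → H, 113.3986/10 → 11 → L; chars HL.
Square (2°×1°, digits 0–9): 15.1409/2 → 7, 3.3986/1 → 3; chars 73.
Subsquare (5′×2.5′, letters a–x): 1.1409/0.0833333 → 13 → n, 0.3986/0.0416667 → 9 → j; chars nj.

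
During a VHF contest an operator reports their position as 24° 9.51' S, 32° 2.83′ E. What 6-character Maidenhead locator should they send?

KG65au

Shift to the Maidenhead origin (180°W, 90°S): lon 212.0472, lat 65.8415.
Field: lon ⌊212.0472/20⌋ = 10 → K; lat ⌊65.8415/10⌋ = 6 → G.
Square: lon ⌊12.0472/2⌋ = 6; lat ⌊5.8415/1⌋ = 5.
Subsquare: lon ⌊0.0472/0.0833333⌋ = 0 → a; lat ⌊0.8415/0.0416667⌋ = 20 → u.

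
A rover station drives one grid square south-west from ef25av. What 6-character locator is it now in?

Longitude subsquare a = 0; −1 → -1, wraps to 23 = x, carry into square.
Longitude square 2; −1 → 1.
Latitude subsquare v = 21; −1 → 20 = u.

EF15xu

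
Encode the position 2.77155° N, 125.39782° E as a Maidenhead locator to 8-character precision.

Add 180° to longitude and 90° to latitude: 305.39782, 92.77155.
Field: lon ⌊305.39782/20⌋ = 15 → P; lat ⌊92.77155/10⌋ = 9 → J.
Square: lon ⌊5.39782/2⌋ = 2; lat ⌊2.77155/1⌋ = 2.
Subsquare: lon ⌊1.39782/0.0833333⌋ = 16 → q; lat ⌊0.77155/0.0416667⌋ = 18 → s.
Extended square: lon ⌊0.06449/0.00833333⌋ = 7; lat ⌊0.02155/0.00416667⌋ = 5.

PJ22qs75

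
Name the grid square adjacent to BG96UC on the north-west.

Longitude subsquare u = 20; −1 → 19 = t.
Latitude subsquare c = 2; +1 → 3 = d.

BG96td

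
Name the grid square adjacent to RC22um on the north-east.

Longitude subsquare u = 20; +1 → 21 = v.
Latitude subsquare m = 12; +1 → 13 = n.

RC22vn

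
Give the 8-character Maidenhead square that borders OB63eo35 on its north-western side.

Longitude extended square 3; −1 → 2.
Latitude extended square 5; +1 → 6.

OB63eo26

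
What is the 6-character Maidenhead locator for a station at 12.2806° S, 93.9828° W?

Add 180° to longitude and 90° to latitude: 86.0172, 77.7194.
Field: 86.0172/20 → 4 → E, 77.7194/10 → 7 → H; chars EH.
Square: 6.0172/2 → 3, 7.7194/1 → 7; chars 37.
Subsquare: 0.0172/0.0833333 → 0 → a, 0.7194/0.0416667 → 17 → r; chars ar.

EH37ar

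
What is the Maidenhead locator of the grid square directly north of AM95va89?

AM95vb80

Latitude extended square 9; +1 → 10, wraps to 0, carry into subsquare.
Latitude subsquare a = 0; +1 → 1 = b.
The longitude characters are unchanged.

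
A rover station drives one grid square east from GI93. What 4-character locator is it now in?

HI03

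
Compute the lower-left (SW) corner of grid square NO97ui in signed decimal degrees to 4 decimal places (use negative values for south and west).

Field N=13, O=14: +13·20° lon, +14·10° lat → SW at lon 80°, lat 50°.
Square 9, 7: +9·2° lon, +7·1° lat → SW at lon 98°, lat 57°.
Subsquare u=20, i=8: +20·0.0833333° lon, +8·0.0416667° lat → SW at lon 99.6667°, lat 57.3333°.
latitude 57.3333, longitude 99.6667.

57.3333, 99.6667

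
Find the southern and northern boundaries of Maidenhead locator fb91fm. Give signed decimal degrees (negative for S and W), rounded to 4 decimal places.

Field F=5, B=1: +5·20° lon, +1·10° lat → SW at lon -80°, lat -80°.
Square 9, 1: +9·2° lon, +1·1° lat → SW at lon -62°, lat -79°.
Subsquare f=5, m=12: +5·0.0833333° lon, +12·0.0416667° lat → SW at lon -61.5833°, lat -78.5°.
Cell spans 0.0833333° lon × 0.0416667° lat.
south -78.5000, north -78.4583.

-78.5000, -78.4583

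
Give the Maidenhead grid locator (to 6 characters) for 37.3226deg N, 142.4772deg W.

BM87sh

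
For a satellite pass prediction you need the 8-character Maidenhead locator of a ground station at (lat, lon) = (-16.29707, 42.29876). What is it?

Add 180° to longitude and 90° to latitude: 222.29876, 73.70293.
Field (20°×10°, letters A–R): 222.29876/20 → 11 → L, 73.70293/10 → 7 → H; chars LH.
Square (2°×1°, digits 0–9): 2.29876/2 → 1, 3.70293/1 → 3; chars 13.
Subsquare (5′×2.5′, letters a–x): 0.29876/0.0833333 → 3 → d, 0.70293/0.0416667 → 16 → q; chars dq.
Extended square (30″×15″, digits 0–9): 0.04876/0.00833333 → 5, 0.03626/0.00416667 → 8; chars 58.

LH13dq58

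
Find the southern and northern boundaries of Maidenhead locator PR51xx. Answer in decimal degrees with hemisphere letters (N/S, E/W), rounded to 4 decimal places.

Field P=15, R=17: +15·20° lon, +17·10° lat → SW at lon 120°, lat 80°.
Square 5, 1: +5·2° lon, +1·1° lat → SW at lon 130°, lat 81°.
Subsquare x=23, x=23: +23·0.0833333° lon, +23·0.0416667° lat → SW at lon 131.917°, lat 81.9583°.
Cell spans 0.0833333° lon × 0.0416667° lat.
south 81.9583° N, north 82.0000° N.

81.9583° N, 82.0000° N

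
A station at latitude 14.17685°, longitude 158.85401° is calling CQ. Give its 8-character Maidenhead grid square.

QK94ke22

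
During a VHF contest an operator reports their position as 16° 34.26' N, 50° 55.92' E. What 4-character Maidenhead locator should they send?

Offset from 180°W / 90°S: lon 230.93°, lat 106.57°.
Field: lon ⌊230.93/20⌋ = 11 → L; lat ⌊106.57/10⌋ = 10 → K.
Square: lon ⌊10.93/2⌋ = 5; lat ⌊6.57/1⌋ = 6.

LK56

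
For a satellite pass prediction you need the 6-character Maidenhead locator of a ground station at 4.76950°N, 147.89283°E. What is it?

QJ34ws

Add 180° to longitude and 90° to latitude: 327.8928, 94.7695.
Field: 327.8928/20 → 16 → Q, 94.7695/10 → 9 → J; chars QJ.
Square: 7.8928/2 → 3, 4.7695/1 → 4; chars 34.
Subsquare: 1.8928/0.0833333 → 22 → w, 0.7695/0.0416667 → 18 → s; chars ws.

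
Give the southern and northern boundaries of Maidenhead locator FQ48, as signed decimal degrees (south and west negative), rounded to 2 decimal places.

Field F=5, Q=16: +5·20° lon, +16·10° lat → SW at lon -80°, lat 70°.
Square 4, 8: +4·2° lon, +8·1° lat → SW at lon -72°, lat 78°.
Cell spans 2° lon × 1° lat.
south 78.00, north 79.00.

78.00, 79.00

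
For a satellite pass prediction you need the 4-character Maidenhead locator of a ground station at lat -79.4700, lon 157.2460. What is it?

QB80

Add 180° to longitude and 90° to latitude: 337.25, 10.53.
Field (20°×10°, letters A–R): 337.25/20 → 16 → Q, 10.53/10 → 1 → B; chars QB.
Square (2°×1°, digits 0–9): 17.25/2 → 8, 0.53/1 → 0; chars 80.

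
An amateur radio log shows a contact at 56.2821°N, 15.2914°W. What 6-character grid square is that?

IO26ig

Shift to the Maidenhead origin (180°W, 90°S): lon 164.7086, lat 146.2821.
Field (20°×10°, letters A–R): 164.7086/20 → 8 → I, 146.2821/10 → 14 → O; chars IO.
Square (2°×1°, digits 0–9): 4.7086/2 → 2, 6.2821/1 → 6; chars 26.
Subsquare (5′×2.5′, letters a–x): 0.7086/0.0833333 → 8 → i, 0.2821/0.0416667 → 6 → g; chars ig.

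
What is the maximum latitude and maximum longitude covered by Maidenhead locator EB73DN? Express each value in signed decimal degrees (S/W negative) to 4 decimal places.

-76.4167, -85.6667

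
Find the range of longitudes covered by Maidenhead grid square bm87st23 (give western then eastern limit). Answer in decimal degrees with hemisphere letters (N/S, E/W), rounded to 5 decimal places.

Field B=1, M=12: +1·20° lon, +12·10° lat → SW at lon -160°, lat 30°.
Square 8, 7: +8·2° lon, +7·1° lat → SW at lon -144°, lat 37°.
Subsquare s=18, t=19: +18·0.0833333° lon, +19·0.0416667° lat → SW at lon -142.5°, lat 37.7917°.
Extended square 2, 3: +2·0.00833333° lon, +3·0.00416667° lat → SW at lon -142.483°, lat 37.8042°.
Cell spans 0.00833333° lon × 0.00416667° lat.
west 142.48333° W, east 142.47500° W.

142.48333° W, 142.47500° W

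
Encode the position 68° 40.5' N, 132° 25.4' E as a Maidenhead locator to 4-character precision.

Add 180° to longitude and 90° to latitude: 312.42, 158.68.
Field: lon ⌊312.42/20⌋ = 15 → P; lat ⌊158.68/10⌋ = 15 → P.
Square: lon ⌊12.42/2⌋ = 6; lat ⌊8.68/1⌋ = 8.

PP68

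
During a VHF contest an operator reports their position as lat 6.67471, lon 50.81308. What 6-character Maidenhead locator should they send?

LJ56jq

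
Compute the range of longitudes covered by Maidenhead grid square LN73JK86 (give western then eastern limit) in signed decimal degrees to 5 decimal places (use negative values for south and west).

Field L=11, N=13: +11·20° lon, +13·10° lat → SW at lon 40°, lat 40°.
Square 7, 3: +7·2° lon, +3·1° lat → SW at lon 54°, lat 43°.
Subsquare j=9, k=10: +9·0.0833333° lon, +10·0.0416667° lat → SW at lon 54.75°, lat 43.4167°.
Extended square 8, 6: +8·0.00833333° lon, +6·0.00416667° lat → SW at lon 54.8167°, lat 43.4417°.
Cell spans 0.00833333° lon × 0.00416667° lat.
west 54.81667, east 54.82500.

54.81667, 54.82500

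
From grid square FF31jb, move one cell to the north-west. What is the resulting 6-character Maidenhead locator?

FF31ic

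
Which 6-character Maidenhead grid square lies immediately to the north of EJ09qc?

Latitude subsquare c = 2; +1 → 3 = d.
The longitude characters are unchanged.

EJ09qd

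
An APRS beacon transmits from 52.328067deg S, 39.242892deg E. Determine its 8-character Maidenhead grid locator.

Shift to the Maidenhead origin (180°W, 90°S): lon 219.24289, lat 37.67193.
Field: 219.24289/20 → 10 → K, 37.67193/10 → 3 → D; chars KD.
Square: 19.24289/2 → 9, 7.67193/1 → 7; chars 97.
Subsquare: 1.24289/0.0833333 → 14 → o, 0.67193/0.0416667 → 16 → q; chars oq.
Extended square: 0.07623/0.00833333 → 9, 0.00527/0.00416667 → 1; chars 91.

KD97oq91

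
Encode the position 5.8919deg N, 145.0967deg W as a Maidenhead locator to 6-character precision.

BJ75kv

Shift to the Maidenhead origin (180°W, 90°S): lon 34.9033, lat 95.8919.
Field (20°×10°, letters A–R): lon ⌊34.9033/20⌋ = 1 → B; lat ⌊95.8919/10⌋ = 9 → J.
Square (2°×1°, digits 0–9): lon ⌊14.9033/2⌋ = 7; lat ⌊5.8919/1⌋ = 5.
Subsquare (5′×2.5′, letters a–x): lon ⌊0.9033/0.0833333⌋ = 10 → k; lat ⌊0.8919/0.0416667⌋ = 21 → v.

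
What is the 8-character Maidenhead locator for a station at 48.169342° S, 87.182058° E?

NE31ot19

Add 180° to longitude and 90° to latitude: 267.18206, 41.83066.
Field: lon ⌊267.18206/20⌋ = 13 → N; lat ⌊41.83066/10⌋ = 4 → E.
Square: lon ⌊7.18206/2⌋ = 3; lat ⌊1.83066/1⌋ = 1.
Subsquare: lon ⌊1.18206/0.0833333⌋ = 14 → o; lat ⌊0.83066/0.0416667⌋ = 19 → t.
Extended square: lon ⌊0.01539/0.00833333⌋ = 1; lat ⌊0.03899/0.00416667⌋ = 9.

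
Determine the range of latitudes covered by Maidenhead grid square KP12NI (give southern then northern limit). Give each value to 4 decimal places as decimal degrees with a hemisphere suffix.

Field K=10, P=15: +10·20° lon, +15·10° lat → SW at lon 20°, lat 60°.
Square 1, 2: +1·2° lon, +2·1° lat → SW at lon 22°, lat 62°.
Subsquare n=13, i=8: +13·0.0833333° lon, +8·0.0416667° lat → SW at lon 23.0833°, lat 62.3333°.
Cell spans 0.0833333° lon × 0.0416667° lat.
south 62.3333° N, north 62.3750° N.

62.3333° N, 62.3750° N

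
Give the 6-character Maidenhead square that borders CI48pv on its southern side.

CI48pu

Latitude subsquare v = 21; −1 → 20 = u.
The longitude characters are unchanged.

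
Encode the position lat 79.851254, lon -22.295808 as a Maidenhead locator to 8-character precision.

HQ89uu44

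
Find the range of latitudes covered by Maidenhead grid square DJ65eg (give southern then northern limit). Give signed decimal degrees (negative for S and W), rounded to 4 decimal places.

5.2500, 5.2917

Field D=3, J=9: +3·20° lon, +9·10° lat → SW at lon -120°, lat 0°.
Square 6, 5: +6·2° lon, +5·1° lat → SW at lon -108°, lat 5°.
Subsquare e=4, g=6: +4·0.0833333° lon, +6·0.0416667° lat → SW at lon -107.667°, lat 5.25°.
Cell spans 0.0833333° lon × 0.0416667° lat.
south 5.2500, north 5.2917.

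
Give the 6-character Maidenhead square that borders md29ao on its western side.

Longitude subsquare a = 0; −1 → -1, wraps to 23 = x, carry into square.
Longitude square 2; −1 → 1.
The latitude characters are unchanged.

MD19xo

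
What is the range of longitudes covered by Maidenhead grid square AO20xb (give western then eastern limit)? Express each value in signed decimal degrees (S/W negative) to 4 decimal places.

-174.0833, -174.0000

Field A=0, O=14: +0·20° lon, +14·10° lat → SW at lon -180°, lat 50°.
Square 2, 0: +2·2° lon, +0·1° lat → SW at lon -176°, lat 50°.
Subsquare x=23, b=1: +23·0.0833333° lon, +1·0.0416667° lat → SW at lon -174.083°, lat 50.0417°.
Cell spans 0.0833333° lon × 0.0416667° lat.
west -174.0833, east -174.0000.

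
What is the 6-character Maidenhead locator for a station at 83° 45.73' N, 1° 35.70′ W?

Add 180° to longitude and 90° to latitude: 178.4050, 173.7622.
Field: 178.4050/20 → 8 → I, 173.7622/10 → 17 → R; chars IR.
Square: 18.4050/2 → 9, 3.7622/1 → 3; chars 93.
Subsquare: 0.4050/0.0833333 → 4 → e, 0.7622/0.0416667 → 18 → s; chars es.

IR93es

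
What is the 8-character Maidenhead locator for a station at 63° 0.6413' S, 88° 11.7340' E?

NC46cx37

Add 180° to longitude and 90° to latitude: 268.19557, 26.98931.
Field: 268.19557/20 → 13 → N, 26.98931/10 → 2 → C; chars NC.
Square: 8.19557/2 → 4, 6.98931/1 → 6; chars 46.
Subsquare: 0.19557/0.0833333 → 2 → c, 0.98931/0.0416667 → 23 → x; chars cx.
Extended square: 0.02890/0.00833333 → 3, 0.03098/0.00416667 → 7; chars 37.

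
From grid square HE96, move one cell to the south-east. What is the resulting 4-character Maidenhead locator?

Longitude square 9; +1 → 10, wraps to 0, carry into field.
Longitude field H = 7; +1 → 8 = I.
Latitude square 6; −1 → 5.

IE05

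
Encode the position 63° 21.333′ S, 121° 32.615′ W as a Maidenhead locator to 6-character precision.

CC96fp

Add 180° to longitude and 90° to latitude: 58.4564, 26.6444.
Field (20°×10°, letters A–R): 58.4564/20 → 2 → C, 26.6444/10 → 2 → C; chars CC.
Square (2°×1°, digits 0–9): 18.4564/2 → 9, 6.6444/1 → 6; chars 96.
Subsquare (5′×2.5′, letters a–x): 0.4564/0.0833333 → 5 → f, 0.6444/0.0416667 → 15 → p; chars fp.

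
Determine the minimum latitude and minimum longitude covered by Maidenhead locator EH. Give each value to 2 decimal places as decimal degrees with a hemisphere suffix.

20.00° S, 100.00° W

Field E=4, H=7: +4·20° lon, +7·10° lat → SW at lon -100°, lat -20°.
latitude 20.00° S, longitude 100.00° W.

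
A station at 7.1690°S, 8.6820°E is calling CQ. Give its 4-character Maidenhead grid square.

JI42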